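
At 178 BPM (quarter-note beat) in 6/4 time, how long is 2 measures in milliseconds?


Let's work it out.
Quarter-note beat duration = 60000 / 178 ms
Beats per measure (6/4) = 6
One measure = 6 × 60000 / 178 = 360000 / 178 ms
2 measures = 2 × 360000 / 178 = 720000 / 178
= 4044.9 ms


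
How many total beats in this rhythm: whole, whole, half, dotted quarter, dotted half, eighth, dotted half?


Step by step:
Beat values:
  whole = 4 beats
  whole = 4 beats
  half = 2 beats
  dotted quarter = 1.5 beats
  dotted half = 3 beats
  eighth = 0.5 beats
  dotted half = 3 beats
Sum = 4 + 4 + 2 + 1.5 + 3 + 0.5 + 3
= 18 beats


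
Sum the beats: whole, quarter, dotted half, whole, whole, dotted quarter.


Beat values:
  whole = 4 beats
  quarter = 1 beat
  dotted half = 3 beats
  whole = 4 beats
  whole = 4 beats
  dotted quarter = 1.5 beats
Sum = 4 + 1 + 3 + 4 + 4 + 1.5
= 17.5 beats


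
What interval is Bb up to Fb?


Let's work it out.
Letter names: B → F spans 5 letter names → a 5th
Semitones: Bb → Fb = 6 half-steps
A 5th of 6 semitones is a diminished 5th
= diminished 5th


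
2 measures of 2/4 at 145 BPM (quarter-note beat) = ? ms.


Let's work it out.
Quarter-note beat duration = 60000 / 145 ms
Beats per measure (2/4) = 2
One measure = 2 × 60000 / 145 = 120000 / 145 ms
2 measures = 2 × 120000 / 145 = 240000 / 145
= 1655.2 ms


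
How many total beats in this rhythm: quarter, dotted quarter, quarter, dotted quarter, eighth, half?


Reasoning:
Beat values:
  quarter = 1 beat
  dotted quarter = 1.5 beats
  quarter = 1 beat
  dotted quarter = 1.5 beats
  eighth = 0.5 beats
  half = 2 beats
Sum = 1 + 1.5 + 1 + 1.5 + 0.5 + 2
= 7.5 beats


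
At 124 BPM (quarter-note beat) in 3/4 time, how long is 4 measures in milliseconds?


Reasoning:
Quarter-note beat duration = 60000 / 124 ms
Beats per measure (3/4) = 3
One measure = 3 × 60000 / 124 = 180000 / 124 ms
4 measures = 4 × 180000 / 124 = 720000 / 124
= 5806.5 ms


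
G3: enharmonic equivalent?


Reasoning:
Enharmonic notes sound the same pitch but are spelled with different letter names
G and Abb name the same pitch class
= Abb3


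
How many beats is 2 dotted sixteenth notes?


Let's work it out.
Base sixteenth note = 1/4 beats
Dot 1 adds half the previous value: +1/8
One dotted sixteenth = 1/4 + 1/8 = 3/8
2 of them = 2 × 3/8 = 3/4
= 3/4 beats


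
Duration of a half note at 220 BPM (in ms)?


Reasoning:
One quarter-note beat = 60000 / BPM = 60000 / 220 ms
Half note = 2 × quarter note
Duration = 2 × 60000 / 220 = 120000 / 220
= 545.5 ms


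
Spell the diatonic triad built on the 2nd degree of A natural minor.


Working:
A natural minor scale: A B C D E F G
Diatonic triad on degree 2 stacks scale notes 2, 4, 6: B D F
B→D = 3 semitones; B→F = 6 semitones → diminished triad
= B D F (diminished)


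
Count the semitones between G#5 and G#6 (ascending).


Step by step:
Absolute semitone position = octave×12 + chromatic position
G#5: 5×12 + 8 = 68
G#6: 6×12 + 8 = 80
Difference = 80 - 68 = 12
= 12 semitones


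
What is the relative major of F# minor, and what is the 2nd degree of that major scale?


The relative major shares the key signature and is a minor 3rd above the minor tonic
A minor 3rd above F# is A
→ relative major of F# minor is A major
A major scale: A B C# D E F# G#
= A major; 2nd degree = B


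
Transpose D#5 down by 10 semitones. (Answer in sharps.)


Step by step:
D#5: chromatic position 3 in octave 5 → absolute = 5×12 + 3 = 63
Transpose down 10: 63 - 10 = 53
53 = 4×12 + 5 → F in octave 4
Result = F4


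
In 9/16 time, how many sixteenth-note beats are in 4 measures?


Reasoning:
Time signature 9/16: the bottom number 16 means the sixteenth note gets one count
The top number 9 means 9 sixteenth-note beats per measure
Total = 9 × 4 measures
= 36 sixteenth-note beats


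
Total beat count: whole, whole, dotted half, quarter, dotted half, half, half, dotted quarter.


Step by step:
Beat values:
  whole = 4 beats
  whole = 4 beats
  dotted half = 3 beats
  quarter = 1 beat
  dotted half = 3 beats
  half = 2 beats
  half = 2 beats
  dotted quarter = 1.5 beats
Sum = 4 + 4 + 3 + 1 + 3 + 2 + 2 + 1.5
= 20.5 beats


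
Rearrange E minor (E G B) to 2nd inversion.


Working:
Root position: E G B
2nd inversion: move root and 3rd up an octave
Bass note: B
Notes (bottom to top) = B E G


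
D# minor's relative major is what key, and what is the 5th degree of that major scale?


Step by step:
The relative major shares the key signature and is a minor 3rd above the minor tonic
A minor 3rd above D# is F#
→ relative major of D# minor is F# major
F# major scale: F# G# A# B C# D# E#
= F# major; 5th degree = C#


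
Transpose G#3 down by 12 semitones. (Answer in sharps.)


Let's work it out.
G#3: chromatic position 8 in octave 3 → absolute = 3×12 + 8 = 44
Transpose down 12: 44 - 12 = 32
32 = 2×12 + 8 → G# in octave 2
Result = G#2


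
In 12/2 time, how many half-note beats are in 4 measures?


Reasoning:
Time signature 12/2: the bottom number 2 means the half note gets one count
The top number 12 means 12 half-note beats per measure
Total = 12 × 4 measures
= 48 half-note beats


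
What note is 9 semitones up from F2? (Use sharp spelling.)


F2: chromatic position 5 in octave 2 → absolute = 2×12 + 5 = 29
Transpose up 9: 29 + 9 = 38
38 = 3×12 + 2 → D in octave 3
Result = D3


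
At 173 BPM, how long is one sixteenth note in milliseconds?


Let's work it out.
One quarter-note beat = 60000 / BPM = 60000 / 173 ms
Sixteenth note = 1/4 × quarter note
Duration = 1/4 × 60000 / 173 = 15000 / 173
= 86.7 ms


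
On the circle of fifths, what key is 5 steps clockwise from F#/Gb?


Let's work it out.
Each clockwise step on the circle of fifths moves up a perfect 5th
From F#/Gb: F#/Gb → Db → Ab → Eb → Bb → F
= F


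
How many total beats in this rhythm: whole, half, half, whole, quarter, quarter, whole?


Step by step:
Beat values:
  whole = 4 beats
  half = 2 beats
  half = 2 beats
  whole = 4 beats
  quarter = 1 beat
  quarter = 1 beat
  whole = 4 beats
Sum = 4 + 2 + 2 + 4 + 1 + 1 + 4
= 18 beats


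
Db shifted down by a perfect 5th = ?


Solution.
perfect 5th: 5 letter names, 7 semitones
Letter: D - 4 → G
Pitch: Db - 7 semitones, spelled as a G → Gb
= Gb


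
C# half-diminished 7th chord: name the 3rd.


Half-diminished 7th chord = root + minor 3rd + diminished 5th + minor 7th
Seventh chords stack in thirds, so the letter names are C-E-G-B
Root: C#
Minor 3rd above C#: E
Diminished 5th above C#: G
Minor 7th above C#: B
The 3rd = E


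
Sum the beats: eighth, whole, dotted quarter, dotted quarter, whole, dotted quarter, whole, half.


Working:
Beat values:
  eighth = 0.5 beats
  whole = 4 beats
  dotted quarter = 1.5 beats
  dotted quarter = 1.5 beats
  whole = 4 beats
  dotted quarter = 1.5 beats
  whole = 4 beats
  half = 2 beats
Sum = 0.5 + 4 + 1.5 + 1.5 + 4 + 1.5 + 4 + 2
= 19 beats


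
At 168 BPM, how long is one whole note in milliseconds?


Let's work it out.
One quarter-note beat = 60000 / BPM = 60000 / 168 ms
Whole note = 4 × quarter note
Duration = 4 × 60000 / 168 = 240000 / 168
= 1428.6 ms


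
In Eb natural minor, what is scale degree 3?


Solution.
Natural minor scale pattern: W-H-W-W-H-W-W (2-1-2-2-1-2-2 semitones)
Starting from Eb:
  Eb + 2 semitones → F
  F + 1 semitone → Gb
  Gb + 2 semitones → Ab
  Ab + 2 semitones → Bb
  Bb + 1 semitone → Cb
  Cb + 2 semitones → Db
  Db + 2 semitones → Eb
Scale: Eb F Gb Ab Bb Cb Db
Degree 3 = Gb


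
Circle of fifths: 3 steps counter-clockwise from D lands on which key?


Reasoning:
Each counter-clockwise step moves down a perfect 5th (= up a perfect 4th)
From D: D → G → C → F
= F


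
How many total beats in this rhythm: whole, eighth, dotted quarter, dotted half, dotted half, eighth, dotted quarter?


Beat values:
  whole = 4 beats
  eighth = 0.5 beats
  dotted quarter = 1.5 beats
  dotted half = 3 beats
  dotted half = 3 beats
  eighth = 0.5 beats
  dotted quarter = 1.5 beats
Sum = 4 + 0.5 + 1.5 + 3 + 3 + 0.5 + 1.5
= 14 beats


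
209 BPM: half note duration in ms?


Step by step:
One quarter-note beat = 60000 / BPM = 60000 / 209 ms
Half note = 2 × quarter note
Duration = 2 × 60000 / 209 = 120000 / 209
= 574.2 ms


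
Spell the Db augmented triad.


Step by step:
Augmented triad = root + major 3rd (4 semitones) + augmented 5th (8 semitones)
A triad on Db stacks thirds, so the chord tones use letter names D-F-A
Root: Db
Major 3rd above Db: F
Augmented 5th above Db: A
Chord = Db F A


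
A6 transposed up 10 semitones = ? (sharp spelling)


Let's work it out.
A6: chromatic position 9 in octave 6 → absolute = 6×12 + 9 = 81
Transpose up 10: 81 + 10 = 91
91 = 7×12 + 7 → G in octave 7
Result = G7


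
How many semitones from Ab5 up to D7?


Step by step:
Absolute semitone position = octave×12 + chromatic position
Ab5: 5×12 + 8 = 68
D7: 7×12 + 2 = 86
Difference = 86 - 68 = 18
= 18 semitones


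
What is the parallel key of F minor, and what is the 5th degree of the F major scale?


Step by step:
Parallel keys share the same tonic but differ in mode
F minor → parallel is F major
F major scale: F G A Bb C D E
= F major; 5th degree = C


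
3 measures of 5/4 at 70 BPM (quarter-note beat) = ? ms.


Solution.
Quarter-note beat duration = 60000 / 70 ms
Beats per measure (5/4) = 5
One measure = 5 × 60000 / 70 = 300000 / 70 ms
3 measures = 3 × 300000 / 70 = 900000 / 70
= 12857.1 ms


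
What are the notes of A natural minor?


Natural minor scale pattern: W-H-W-W-H-W-W (2-1-2-2-1-2-2 semitones)
Starting from A:
  A + 2 semitones → B
  B + 1 semitone → C
  C + 2 semitones → D
  D + 2 semitones → E
  E + 1 semitone → F
  F + 2 semitones → G
  G + 2 semitones → A
Scale = A B C D E F G


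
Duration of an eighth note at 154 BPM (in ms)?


One quarter-note beat = 60000 / BPM = 60000 / 154 ms
Eighth note = 1/2 × quarter note
Duration = 1/2 × 60000 / 154 = 30000 / 154
= 194.8 ms


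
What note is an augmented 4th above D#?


Let's work it out.
A 4th spans 4 letter names, so from D we land on G
An augmented 4th = 6 semitones above D#
Spell G at that pitch: G##
= G##


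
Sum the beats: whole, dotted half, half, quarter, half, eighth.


Step by step:
Beat values:
  whole = 4 beats
  dotted half = 3 beats
  half = 2 beats
  quarter = 1 beat
  half = 2 beats
  eighth = 0.5 beats
Sum = 4 + 3 + 2 + 1 + 2 + 0.5
= 12.5 beats


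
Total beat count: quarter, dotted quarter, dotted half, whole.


Let's work it out.
Beat values:
  quarter = 1 beat
  dotted quarter = 1.5 beats
  dotted half = 3 beats
  whole = 4 beats
Sum = 1 + 1.5 + 3 + 4
= 9.5 beats


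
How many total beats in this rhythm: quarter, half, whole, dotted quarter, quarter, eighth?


Step by step:
Beat values:
  quarter = 1 beat
  half = 2 beats
  whole = 4 beats
  dotted quarter = 1.5 beats
  quarter = 1 beat
  eighth = 0.5 beats
Sum = 1 + 2 + 4 + 1.5 + 1 + 0.5
= 10 beats


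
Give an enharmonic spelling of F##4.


Step by step:
Enharmonic notes sound the same pitch but are spelled with different letter names
F## and G name the same pitch class
= G4


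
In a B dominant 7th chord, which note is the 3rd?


Working:
Dominant 7th chord = root + major 3rd + perfect 5th + minor 7th
Seventh chords stack in thirds, so the letter names are B-D-F-A
Root: B
Major 3rd above B: D#
Perfect 5th above B: F#
Minor 7th above B: A
The 3rd = D#


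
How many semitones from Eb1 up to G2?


Absolute semitone position = octave×12 + chromatic position
Eb1: 1×12 + 3 = 15
G2: 2×12 + 7 = 31
Difference = 31 - 15 = 16
= 16 semitones


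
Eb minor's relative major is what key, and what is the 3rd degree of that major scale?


Reasoning:
The relative major shares the key signature and is a minor 3rd above the minor tonic
A minor 3rd above Eb is Gb
→ relative major of Eb minor is Gb major
Gb major scale: Gb Ab Bb Cb Db Eb F
= Gb major; 3rd degree = Bb


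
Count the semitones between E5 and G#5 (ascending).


Step by step:
Absolute semitone position = octave×12 + chromatic position
E5: 5×12 + 4 = 64
G#5: 5×12 + 8 = 68
Difference = 68 - 64 = 4
= 4 semitones


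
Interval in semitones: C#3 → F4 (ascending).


Solution.
Absolute semitone position = octave×12 + chromatic position
C#3: 3×12 + 1 = 37
F4: 4×12 + 5 = 53
Difference = 53 - 37 = 16
= 16 semitones


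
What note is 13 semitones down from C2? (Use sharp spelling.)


C2: chromatic position 0 in octave 2 → absolute = 2×12 + 0 = 24
Transpose down 13: 24 - 13 = 11
11 = 0×12 + 11 → B in octave 0
Result = B0


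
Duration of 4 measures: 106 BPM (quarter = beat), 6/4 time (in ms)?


Working:
Quarter-note beat duration = 60000 / 106 ms
Beats per measure (6/4) = 6
One measure = 6 × 60000 / 106 = 360000 / 106 ms
4 measures = 4 × 360000 / 106 = 1440000 / 106
= 13584.9 ms


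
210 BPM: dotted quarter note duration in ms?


Let's work it out.
One quarter-note beat = 60000 / BPM = 60000 / 210 ms
Dotted quarter note = 3/2 × quarter note
Duration = 3/2 × 60000 / 210 = 90000 / 210
= 428.6 ms


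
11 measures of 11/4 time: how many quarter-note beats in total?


Time signature 11/4: the bottom number 4 means the quarter note gets one count
The top number 11 means 11 quarter-note beats per measure
Total = 11 × 11 measures
= 121 quarter-note beats


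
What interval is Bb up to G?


Letter names: B → G spans 6 letter names → a 6th
Semitones: Bb → G = 9 half-steps
A 6th of 9 semitones is a major 6th
= major 6th


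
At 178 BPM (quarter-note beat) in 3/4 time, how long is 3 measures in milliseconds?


Working:
Quarter-note beat duration = 60000 / 178 ms
Beats per measure (3/4) = 3
One measure = 3 × 60000 / 178 = 180000 / 178 ms
3 measures = 3 × 180000 / 178 = 540000 / 178
= 3033.7 ms


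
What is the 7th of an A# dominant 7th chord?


Let's work it out.
Dominant 7th chord = root + major 3rd + perfect 5th + minor 7th
Seventh chords stack in thirds, so the letter names are A-C-E-G
Root: A#
Major 3rd above A#: C##
Perfect 5th above A#: E#
Minor 7th above A#: G#
The 7th = G#


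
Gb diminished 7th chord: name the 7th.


Let's work it out.
Diminished 7th chord = root + minor 3rd + diminished 5th + diminished 7th
Seventh chords stack in thirds, so the letter names are G-B-D-F
Root: Gb
Minor 3rd above Gb: Bbb
Diminished 5th above Gb: Dbb
Diminished 7th above Gb: Fbb
The 7th = Fbb


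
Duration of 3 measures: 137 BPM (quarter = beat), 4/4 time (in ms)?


Quarter-note beat duration = 60000 / 137 ms
Beats per measure (4/4) = 4
One measure = 4 × 60000 / 137 = 240000 / 137 ms
3 measures = 3 × 240000 / 137 = 720000 / 137
= 5255.5 ms


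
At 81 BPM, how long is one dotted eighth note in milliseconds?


Reasoning:
One quarter-note beat = 60000 / BPM = 60000 / 81 ms
Dotted eighth note = 3/4 × quarter note
Duration = 3/4 × 60000 / 81 = 45000 / 81
= 555.6 ms


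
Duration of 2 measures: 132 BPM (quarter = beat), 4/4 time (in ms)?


Quarter-note beat duration = 60000 / 132 ms
Beats per measure (4/4) = 4
One measure = 4 × 60000 / 132 = 240000 / 132 ms
2 measures = 2 × 240000 / 132 = 480000 / 132
= 3636.4 ms


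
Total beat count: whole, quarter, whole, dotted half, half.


Working:
Beat values:
  whole = 4 beats
  quarter = 1 beat
  whole = 4 beats
  dotted half = 3 beats
  half = 2 beats
Sum = 4 + 1 + 4 + 3 + 2
= 14 beats


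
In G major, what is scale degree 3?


Major scale pattern: W-W-H-W-W-W-H (2-2-1-2-2-2-1 semitones)
Starting from G:
  G + 2 semitones → A
  A + 2 semitones → B
  B + 1 semitone → C
  C + 2 semitones → D
  D + 2 semitones → E
  E + 2 semitones → F#
  F# + 1 semitone → G
Scale: G A B C D E F#
Degree 3 = B


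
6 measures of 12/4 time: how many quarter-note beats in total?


Working:
Time signature 12/4: the bottom number 4 means the quarter note gets one count
The top number 12 means 12 quarter-note beats per measure
Total = 12 × 6 measures
= 72 quarter-note beats


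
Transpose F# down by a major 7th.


Step by step:
major 7th: 7 letter names, 11 semitones
Letter: F - 6 → G
Pitch: F# - 11 semitones, spelled as a G → G
= G


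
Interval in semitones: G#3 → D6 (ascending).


Let's work it out.
Absolute semitone position = octave×12 + chromatic position
G#3: 3×12 + 8 = 44
D6: 6×12 + 2 = 74
Difference = 74 - 44 = 30
= 30 semitones


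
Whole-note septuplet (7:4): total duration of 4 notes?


Solution.
Septuplet: 7 notes occupy the space of 4 whole notes
Space = 4 × 4 = 16 beats
Each septuplet note = 16 / 7 = 16/7 beats
4 notes = 4 × 16/7 = 64/7
= 64/7 beats


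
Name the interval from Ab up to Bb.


Letter names: A → B spans 2 letter names → a 2nd
Semitones: Ab → Bb = 2 half-steps
A 2nd of 2 semitones is a major 2nd
= major 2nd


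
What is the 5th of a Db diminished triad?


Step by step:
Diminished triad = root + minor 3rd (3 semitones) + diminished 5th (6 semitones)
A triad on Db stacks thirds, so the chord tones use letter names D-F-A
Root: Db
Minor 3rd above Db: Fb
Diminished 5th above Db: Abb
The 5th = Abb


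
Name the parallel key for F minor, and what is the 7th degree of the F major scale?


Working:
Parallel keys share the same tonic but differ in mode
F minor → parallel is F major
F major scale: F G A Bb C D E
= F major; 7th degree = E


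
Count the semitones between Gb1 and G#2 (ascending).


Solution.
Absolute semitone position = octave×12 + chromatic position
Gb1: 1×12 + 6 = 18
G#2: 2×12 + 8 = 32
Difference = 32 - 18 = 14
= 14 semitones


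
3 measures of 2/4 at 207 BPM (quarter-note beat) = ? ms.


Quarter-note beat duration = 60000 / 207 ms
Beats per measure (2/4) = 2
One measure = 2 × 60000 / 207 = 120000 / 207 ms
3 measures = 3 × 120000 / 207 = 360000 / 207
= 1739.1 ms


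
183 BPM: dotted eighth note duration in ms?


One quarter-note beat = 60000 / BPM = 60000 / 183 ms
Dotted eighth note = 3/4 × quarter note
Duration = 3/4 × 60000 / 183 = 45000 / 183
= 245.9 ms


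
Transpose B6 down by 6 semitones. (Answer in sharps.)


Working:
B6: chromatic position 11 in octave 6 → absolute = 6×12 + 11 = 83
Transpose down 6: 83 - 6 = 77
77 = 6×12 + 5 → F in octave 6
Result = F6


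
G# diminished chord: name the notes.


Let's work it out.
Diminished triad = root + minor 3rd (3 semitones) + diminished 5th (6 semitones)
A triad on G# stacks thirds, so the chord tones use letter names G-B-D
Root: G#
Minor 3rd above G#: B
Diminished 5th above G#: D
Chord = G# B D


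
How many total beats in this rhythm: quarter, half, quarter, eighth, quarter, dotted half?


Reasoning:
Beat values:
  quarter = 1 beat
  half = 2 beats
  quarter = 1 beat
  eighth = 0.5 beats
  quarter = 1 beat
  dotted half = 3 beats
Sum = 1 + 2 + 1 + 0.5 + 1 + 3
= 8.5 beats


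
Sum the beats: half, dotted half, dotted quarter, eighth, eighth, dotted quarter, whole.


Solution.
Beat values:
  half = 2 beats
  dotted half = 3 beats
  dotted quarter = 1.5 beats
  eighth = 0.5 beats
  eighth = 0.5 beats
  dotted quarter = 1.5 beats
  whole = 4 beats
Sum = 2 + 3 + 1.5 + 0.5 + 0.5 + 1.5 + 4
= 13 beats


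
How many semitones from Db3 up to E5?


Working:
Absolute semitone position = octave×12 + chromatic position
Db3: 3×12 + 1 = 37
E5: 5×12 + 4 = 64
Difference = 64 - 37 = 27
= 27 semitones


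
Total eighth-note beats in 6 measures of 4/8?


Step by step:
Time signature 4/8: the bottom number 8 means the eighth note gets one count
The top number 4 means 4 eighth-note beats per measure
Total = 4 × 6 measures
= 24 eighth-note beats


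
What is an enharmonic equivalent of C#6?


Reasoning:
Enharmonic notes sound the same pitch but are spelled with different letter names
C# and Db name the same pitch class
= Db6


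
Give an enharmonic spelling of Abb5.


Reasoning:
Enharmonic notes sound the same pitch but are spelled with different letter names
Abb and G name the same pitch class
= G5


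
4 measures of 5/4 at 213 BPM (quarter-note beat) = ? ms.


Quarter-note beat duration = 60000 / 213 ms
Beats per measure (5/4) = 5
One measure = 5 × 60000 / 213 = 300000 / 213 ms
4 measures = 4 × 300000 / 213 = 1200000 / 213
= 5633.8 ms


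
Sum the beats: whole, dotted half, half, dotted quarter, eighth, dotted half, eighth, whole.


Beat values:
  whole = 4 beats
  dotted half = 3 beats
  half = 2 beats
  dotted quarter = 1.5 beats
  eighth = 0.5 beats
  dotted half = 3 beats
  eighth = 0.5 beats
  whole = 4 beats
Sum = 4 + 3 + 2 + 1.5 + 0.5 + 3 + 0.5 + 4
= 18.5 beats


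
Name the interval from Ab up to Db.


Letter names: A → D spans 4 letter names → a 4th
Semitones: Ab → Db = 5 half-steps
A 4th of 5 semitones is a perfect 4th
= perfect 4th


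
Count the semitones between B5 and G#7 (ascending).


Reasoning:
Absolute semitone position = octave×12 + chromatic position
B5: 5×12 + 11 = 71
G#7: 7×12 + 8 = 92
Difference = 92 - 71 = 21
= 21 semitones


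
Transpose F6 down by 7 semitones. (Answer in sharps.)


F6: chromatic position 5 in octave 6 → absolute = 6×12 + 5 = 77
Transpose down 7: 77 - 7 = 70
70 = 5×12 + 10 → A# in octave 5
Result = A#5


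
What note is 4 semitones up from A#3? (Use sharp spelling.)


Solution.
A#3: chromatic position 10 in octave 3 → absolute = 3×12 + 10 = 46
Transpose up 4: 46 + 4 = 50
50 = 4×12 + 2 → D in octave 4
Result = D4


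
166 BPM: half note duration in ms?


Let's work it out.
One quarter-note beat = 60000 / BPM = 60000 / 166 ms
Half note = 2 × quarter note
Duration = 2 × 60000 / 166 = 120000 / 166
= 722.9 ms


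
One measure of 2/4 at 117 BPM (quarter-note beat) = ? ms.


Quarter-note beat duration = 60000 / 117 ms
Beats per measure (2/4) = 2
One measure = 2 × 60000 / 117 = 120000 / 117 ms
= 1025.6 ms


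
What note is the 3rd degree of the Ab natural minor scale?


Natural minor scale pattern: W-H-W-W-H-W-W (2-1-2-2-1-2-2 semitones)
Starting from Ab:
  Ab + 2 semitones → Bb
  Bb + 1 semitone → Cb
  Cb + 2 semitones → Db
  Db + 2 semitones → Eb
  Eb + 1 semitone → Fb
  Fb + 2 semitones → Gb
  Gb + 2 semitones → Ab
Scale: Ab Bb Cb Db Eb Fb Gb
Degree 3 = Cb


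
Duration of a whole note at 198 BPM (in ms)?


Step by step:
One quarter-note beat = 60000 / BPM = 60000 / 198 ms
Whole note = 4 × quarter note
Duration = 4 × 60000 / 198 = 240000 / 198
= 1212.1 ms


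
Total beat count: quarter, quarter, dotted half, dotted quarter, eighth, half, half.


Let's work it out.
Beat values:
  quarter = 1 beat
  quarter = 1 beat
  dotted half = 3 beats
  dotted quarter = 1.5 beats
  eighth = 0.5 beats
  half = 2 beats
  half = 2 beats
Sum = 1 + 1 + 3 + 1.5 + 0.5 + 2 + 2
= 11 beats


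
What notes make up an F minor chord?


Reasoning:
Minor triad = root + minor 3rd (3 semitones) + perfect 5th (7 semitones)
A triad on F stacks thirds, so the chord tones use letter names F-A-C
Root: F
Minor 3rd above F: Ab
Perfect 5th above F: C
Chord = F Ab C


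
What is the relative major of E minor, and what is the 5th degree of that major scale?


The relative major shares the key signature and is a minor 3rd above the minor tonic
A minor 3rd above E is G
→ relative major of E minor is G major
G major scale: G A B C D E F#
= G major; 5th degree = D


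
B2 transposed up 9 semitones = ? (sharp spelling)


B2: chromatic position 11 in octave 2 → absolute = 2×12 + 11 = 35
Transpose up 9: 35 + 9 = 44
44 = 3×12 + 8 → G# in octave 3
Result = G#3


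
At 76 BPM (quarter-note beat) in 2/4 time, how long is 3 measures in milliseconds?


Quarter-note beat duration = 60000 / 76 ms
Beats per measure (2/4) = 2
One measure = 2 × 60000 / 76 = 120000 / 76 ms
3 measures = 3 × 120000 / 76 = 360000 / 76
= 4736.8 ms


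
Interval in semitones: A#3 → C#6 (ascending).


Absolute semitone position = octave×12 + chromatic position
A#3: 3×12 + 10 = 46
C#6: 6×12 + 1 = 73
Difference = 73 - 46 = 27
= 27 semitones


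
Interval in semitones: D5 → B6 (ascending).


Working:
Absolute semitone position = octave×12 + chromatic position
D5: 5×12 + 2 = 62
B6: 6×12 + 11 = 83
Difference = 83 - 62 = 21
= 21 semitones


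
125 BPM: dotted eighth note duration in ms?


Solution.
One quarter-note beat = 60000 / BPM = 60000 / 125 ms
Dotted eighth note = 3/4 × quarter note
Duration = 3/4 × 60000 / 125 = 45000 / 125
= 360.0 ms


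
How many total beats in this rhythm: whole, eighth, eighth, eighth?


Let's work it out.
Beat values:
  whole = 4 beats
  eighth = 0.5 beats
  eighth = 0.5 beats
  eighth = 0.5 beats
Sum = 4 + 0.5 + 0.5 + 0.5
= 5.5 beats


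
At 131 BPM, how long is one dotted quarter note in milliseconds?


Let's work it out.
One quarter-note beat = 60000 / BPM = 60000 / 131 ms
Dotted quarter note = 3/2 × quarter note
Duration = 3/2 × 60000 / 131 = 90000 / 131
= 687.0 ms


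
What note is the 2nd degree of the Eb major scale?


Solution.
Major scale pattern: W-W-H-W-W-W-H (2-2-1-2-2-2-1 semitones)
Starting from Eb:
  Eb + 2 semitones → F
  F + 2 semitones → G
  G + 1 semitone → Ab
  Ab + 2 semitones → Bb
  Bb + 2 semitones → C
  C + 2 semitones → D
  D + 1 semitone → Eb
Scale: Eb F G Ab Bb C D
Degree 2 = F


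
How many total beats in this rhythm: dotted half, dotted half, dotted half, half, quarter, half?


Step by step:
Beat values:
  dotted half = 3 beats
  dotted half = 3 beats
  dotted half = 3 beats
  half = 2 beats
  quarter = 1 beat
  half = 2 beats
Sum = 3 + 3 + 3 + 2 + 1 + 2
= 14 beats


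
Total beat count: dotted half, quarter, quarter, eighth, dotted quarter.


Working:
Beat values:
  dotted half = 3 beats
  quarter = 1 beat
  quarter = 1 beat
  eighth = 0.5 beats
  dotted quarter = 1.5 beats
Sum = 3 + 1 + 1 + 0.5 + 1.5
= 7 beats


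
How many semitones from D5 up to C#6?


Solution.
Absolute semitone position = octave×12 + chromatic position
D5: 5×12 + 2 = 62
C#6: 6×12 + 1 = 73
Difference = 73 - 62 = 11
= 11 semitones


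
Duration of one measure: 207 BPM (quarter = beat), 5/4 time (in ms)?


Working:
Quarter-note beat duration = 60000 / 207 ms
Beats per measure (5/4) = 5
One measure = 5 × 60000 / 207 = 300000 / 207 ms
= 1449.3 ms


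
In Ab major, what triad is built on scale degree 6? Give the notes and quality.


Working:
Ab major scale: Ab Bb C Db Eb F G
Diatonic triad on degree 6 stacks scale notes 6, 1, 3: F Ab C
F→Ab = 3 semitones; F→C = 7 semitones → minor triad
= F Ab C (minor)


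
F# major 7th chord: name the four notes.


Reasoning:
Major 7th chord = root + major 3rd + perfect 5th + major 7th
Seventh chords stack in thirds, so the letter names are F-A-C-E
Root: F#
Major 3rd above F#: A#
Perfect 5th above F#: C#
Major 7th above F#: E#
Chord = F# A# C# E#


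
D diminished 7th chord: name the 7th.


Solution.
Diminished 7th chord = root + minor 3rd + diminished 5th + diminished 7th
Seventh chords stack in thirds, so the letter names are D-F-A-C
Root: D
Minor 3rd above D: F
Diminished 5th above D: Ab
Diminished 7th above D: Cb
The 7th = Cb


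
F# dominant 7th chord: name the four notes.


Step by step:
Dominant 7th chord = root + major 3rd + perfect 5th + minor 7th
Seventh chords stack in thirds, so the letter names are F-A-C-E
Root: F#
Major 3rd above F#: A#
Perfect 5th above F#: C#
Minor 7th above F#: E
Chord = F# A# C# E


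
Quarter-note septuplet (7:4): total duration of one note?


Septuplet: 7 notes occupy the space of 4 quarter notes
Space = 4 × 1 = 4 beats
Each septuplet note = 4 / 7 = 4/7 beats
= 4/7 beats


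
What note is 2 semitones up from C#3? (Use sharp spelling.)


Step by step:
C#3: chromatic position 1 in octave 3 → absolute = 3×12 + 1 = 37
Transpose up 2: 37 + 2 = 39
39 = 3×12 + 3 → D# in octave 3
Result = D#3


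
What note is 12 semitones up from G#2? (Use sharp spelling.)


G#2: chromatic position 8 in octave 2 → absolute = 2×12 + 8 = 32
Transpose up 12: 32 + 12 = 44
44 = 3×12 + 8 → G# in octave 3
Result = G#3


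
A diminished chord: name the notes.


Step by step:
Diminished triad = root + minor 3rd (3 semitones) + diminished 5th (6 semitones)
A triad on A stacks thirds, so the chord tones use letter names A-C-E
Root: A
Minor 3rd above A: C
Diminished 5th above A: Eb
Chord = A C Eb


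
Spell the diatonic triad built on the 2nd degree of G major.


Step by step:
G major scale: G A B C D E F#
Diatonic triad on degree 2 stacks scale notes 2, 4, 6: A C E
A→C = 3 semitones; A→E = 7 semitones → minor triad
= A C E (minor)


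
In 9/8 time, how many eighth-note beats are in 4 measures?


Working:
Time signature 9/8: the bottom number 8 means the eighth note gets one count
The top number 9 means 9 eighth-note beats per measure
Total = 9 × 4 measures
= 36 eighth-note beats


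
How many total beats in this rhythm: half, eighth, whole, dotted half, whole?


Solution.
Beat values:
  half = 2 beats
  eighth = 0.5 beats
  whole = 4 beats
  dotted half = 3 beats
  whole = 4 beats
Sum = 2 + 0.5 + 4 + 3 + 4
= 13.5 beats


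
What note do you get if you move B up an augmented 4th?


Working:
augmented 4th: 4 letter names, 6 semitones
Letter: B + 3 → E
Pitch: B + 6 semitones, spelled as an E → E#
= E#


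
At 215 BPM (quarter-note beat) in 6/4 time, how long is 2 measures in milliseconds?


Solution.
Quarter-note beat duration = 60000 / 215 ms
Beats per measure (6/4) = 6
One measure = 6 × 60000 / 215 = 360000 / 215 ms
2 measures = 2 × 360000 / 215 = 720000 / 215
= 3348.8 ms


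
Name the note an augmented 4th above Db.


Solution.
A 4th spans 4 letter names, so from D we land on G
An augmented 4th = 6 semitones above Db
Spell G at that pitch: G
= G


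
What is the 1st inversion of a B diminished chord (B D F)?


Solution.
Root position: B D F
1st inversion: move root up an octave
Bass note: D
Notes (bottom to top) = D F B


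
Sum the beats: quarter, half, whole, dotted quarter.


Beat values:
  quarter = 1 beat
  half = 2 beats
  whole = 4 beats
  dotted quarter = 1.5 beats
Sum = 1 + 2 + 4 + 1.5
= 8.5 beats


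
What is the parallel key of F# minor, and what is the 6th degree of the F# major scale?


Let's work it out.
Parallel keys share the same tonic but differ in mode
F# minor → parallel is F# major
F# major scale: F# G# A# B C# D# E#
= F# major; 6th degree = D#


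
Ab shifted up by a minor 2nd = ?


Working:
minor 2nd: 2 letter names, 1 semitones
Letter: A + 1 → B
Pitch: Ab + 1 semitones, spelled as a B → Bbb
= Bbb


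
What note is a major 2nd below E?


A 2nd spans 2 letter names, so from E we land on D
A major 2nd = 2 semitones below E
Spell D at that pitch: D
= D


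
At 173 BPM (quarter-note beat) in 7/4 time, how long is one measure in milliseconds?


Step by step:
Quarter-note beat duration = 60000 / 173 ms
Beats per measure (7/4) = 7
One measure = 7 × 60000 / 173 = 420000 / 173 ms
= 2427.7 ms


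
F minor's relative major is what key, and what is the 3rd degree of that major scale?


Step by step:
The relative major shares the key signature and is a minor 3rd above the minor tonic
A minor 3rd above F is Ab
→ relative major of F minor is Ab major
Ab major scale: Ab Bb C Db Eb F G
= Ab major; 3rd degree = C


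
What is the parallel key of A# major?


Reasoning:
Parallel keys share the same tonic but differ in mode
A# major → parallel is A# minor
= A# minor


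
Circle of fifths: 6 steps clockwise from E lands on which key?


Each clockwise step on the circle of fifths moves up a perfect 5th
From E: E → B → F#/Gb → Db → Ab → Eb → Bb
= Bb


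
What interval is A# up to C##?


Let's work it out.
Letter names: A → C spans 3 letter names → a 3rd
Semitones: A# → C## = 4 half-steps
A 3rd of 4 semitones is a major 3rd
= major 3rd


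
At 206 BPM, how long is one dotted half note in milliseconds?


Reasoning:
One quarter-note beat = 60000 / BPM = 60000 / 206 ms
Dotted half note = 3 × quarter note
Duration = 3 × 60000 / 206 = 180000 / 206
= 873.8 ms


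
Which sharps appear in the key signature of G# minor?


Working:
Sharp minor keys follow the circle of fifths: A(0), E(1), B(2), F#(3), C#(4), G#(5), D#(6), A#(7)
G# minor has 5 sharps
Order of sharps: F# C# G# D# A# E# B# → first 5: F#, C#, G#, D#, A#
= F#, C#, G#, D#, A#


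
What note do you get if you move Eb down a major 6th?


Step by step:
major 6th: 6 letter names, 9 semitones
Letter: E - 5 → G
Pitch: Eb - 9 semitones, spelled as a G → Gb
= Gb


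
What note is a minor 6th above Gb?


Step by step:
A 6th spans 6 letter names, so from G we land on E
A minor 6th = 8 semitones above Gb
Spell E at that pitch: Ebb
= Ebb


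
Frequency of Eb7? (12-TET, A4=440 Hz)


Let's work it out.
f = 440 × 2^(n/12) where n = semitones from A4
Eb7: 30 semitones from A4
f = 440 × 2^(30/12)
f = 2489.02 Hz


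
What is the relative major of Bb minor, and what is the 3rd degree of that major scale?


Let's work it out.
The relative major shares the key signature and is a minor 3rd above the minor tonic
A minor 3rd above Bb is Db
→ relative major of Bb minor is Db major
Db major scale: Db Eb F Gb Ab Bb C
= Db major; 3rd degree = F


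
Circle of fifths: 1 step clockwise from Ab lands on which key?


Reasoning:
Each clockwise step on the circle of fifths moves up a perfect 5th
From Ab: Ab → Eb
= Eb


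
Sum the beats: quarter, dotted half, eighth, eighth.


Let's work it out.
Beat values:
  quarter = 1 beat
  dotted half = 3 beats
  eighth = 0.5 beats
  eighth = 0.5 beats
Sum = 1 + 3 + 0.5 + 0.5
= 5 beats


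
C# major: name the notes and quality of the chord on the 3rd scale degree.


C# major scale: C# D# E# F# G# A# B#
Diatonic triad on degree 3 stacks scale notes 3, 5, 7: E# G# B#
E#→G# = 3 semitones; E#→B# = 7 semitones → minor triad
= E# G# B# (minor)


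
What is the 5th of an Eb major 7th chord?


Working:
Major 7th chord = root + major 3rd + perfect 5th + major 7th
Seventh chords stack in thirds, so the letter names are E-G-B-D
Root: Eb
Major 3rd above Eb: G
Perfect 5th above Eb: Bb
Major 7th above Eb: D
The 5th = Bb


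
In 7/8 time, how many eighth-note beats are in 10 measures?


Let's work it out.
Time signature 7/8: the bottom number 8 means the eighth note gets one count
The top number 7 means 7 eighth-note beats per measure
Total = 7 × 10 measures
= 70 eighth-note beats


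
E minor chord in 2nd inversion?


Root position: E G B
2nd inversion: move root and 3rd up an octave
Bass note: B
Notes (bottom to top) = B E G


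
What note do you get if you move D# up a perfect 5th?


Solution.
perfect 5th: 5 letter names, 7 semitones
Letter: D + 4 → A
Pitch: D# + 7 semitones, spelled as an A → A#
= A#


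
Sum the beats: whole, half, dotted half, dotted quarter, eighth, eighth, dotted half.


Let's work it out.
Beat values:
  whole = 4 beats
  half = 2 beats
  dotted half = 3 beats
  dotted quarter = 1.5 beats
  eighth = 0.5 beats
  eighth = 0.5 beats
  dotted half = 3 beats
Sum = 4 + 2 + 3 + 1.5 + 0.5 + 0.5 + 3
= 14.5 beats


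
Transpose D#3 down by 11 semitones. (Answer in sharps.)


Working:
D#3: chromatic position 3 in octave 3 → absolute = 3×12 + 3 = 39
Transpose down 11: 39 - 11 = 28
28 = 2×12 + 4 → E in octave 2
Result = E2


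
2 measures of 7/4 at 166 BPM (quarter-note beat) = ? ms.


Working:
Quarter-note beat duration = 60000 / 166 ms
Beats per measure (7/4) = 7
One measure = 7 × 60000 / 166 = 420000 / 166 ms
2 measures = 2 × 420000 / 166 = 840000 / 166
= 5060.2 ms


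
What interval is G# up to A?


Reasoning:
Letter names: G → A spans 2 letter names → a 2nd
Semitones: G# → A = 1 half-step
A 2nd of 1 semitone is a minor 2nd
= minor 2nd


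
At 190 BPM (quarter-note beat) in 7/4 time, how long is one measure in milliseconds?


Reasoning:
Quarter-note beat duration = 60000 / 190 ms
Beats per measure (7/4) = 7
One measure = 7 × 60000 / 190 = 420000 / 190 ms
= 2210.5 ms


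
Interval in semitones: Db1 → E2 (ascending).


Solution.
Absolute semitone position = octave×12 + chromatic position
Db1: 1×12 + 1 = 13
E2: 2×12 + 4 = 28
Difference = 28 - 13 = 15
= 15 semitones


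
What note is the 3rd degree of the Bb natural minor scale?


Natural minor scale pattern: W-H-W-W-H-W-W (2-1-2-2-1-2-2 semitones)
Starting from Bb:
  Bb + 2 semitones → C
  C + 1 semitone → Db
  Db + 2 semitones → Eb
  Eb + 2 semitones → F
  F + 1 semitone → Gb
  Gb + 2 semitones → Ab
  Ab + 2 semitones → Bb
Scale: Bb C Db Eb F Gb Ab
Degree 3 = Db


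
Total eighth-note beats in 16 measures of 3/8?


Solution.
Time signature 3/8: the bottom number 8 means the eighth note gets one count
The top number 3 means 3 eighth-note beats per measure
Total = 3 × 16 measures
= 48 eighth-note beats


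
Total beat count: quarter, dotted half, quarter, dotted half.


Solution.
Beat values:
  quarter = 1 beat
  dotted half = 3 beats
  quarter = 1 beat
  dotted half = 3 beats
Sum = 1 + 3 + 1 + 3
= 8 beats


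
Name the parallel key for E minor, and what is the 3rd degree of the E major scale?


Parallel keys share the same tonic but differ in mode
E minor → parallel is E major
E major scale: E F# G# A B C# D#
= E major; 3rd degree = G#


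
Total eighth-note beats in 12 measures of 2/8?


Time signature 2/8: the bottom number 8 means the eighth note gets one count
The top number 2 means 2 eighth-note beats per measure
Total = 2 × 12 measures
= 24 eighth-note beats


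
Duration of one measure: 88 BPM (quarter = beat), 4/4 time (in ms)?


Solution.
Quarter-note beat duration = 60000 / 88 ms
Beats per measure (4/4) = 4
One measure = 4 × 60000 / 88 = 240000 / 88 ms
= 2727.3 ms


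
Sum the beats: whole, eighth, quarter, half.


Beat values:
  whole = 4 beats
  eighth = 0.5 beats
  quarter = 1 beat
  half = 2 beats
Sum = 4 + 0.5 + 1 + 2
= 7.5 beats


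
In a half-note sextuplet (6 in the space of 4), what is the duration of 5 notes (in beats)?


Sextuplet: 6 notes occupy the space of 4 half notes
Space = 4 × 2 = 8 beats
Each sextuplet note = 8 / 6 = 4/3 beats
5 notes = 5 × 4/3 = 20/3
= 20/3 beats


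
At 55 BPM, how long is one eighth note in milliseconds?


Let's work it out.
One quarter-note beat = 60000 / BPM = 60000 / 55 ms
Eighth note = 1/2 × quarter note
Duration = 1/2 × 60000 / 55 = 30000 / 55
= 545.5 ms


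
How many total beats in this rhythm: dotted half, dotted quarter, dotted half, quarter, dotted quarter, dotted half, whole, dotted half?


Solution.
Beat values:
  dotted half = 3 beats
  dotted quarter = 1.5 beats
  dotted half = 3 beats
  quarter = 1 beat
  dotted quarter = 1.5 beats
  dotted half = 3 beats
  whole = 4 beats
  dotted half = 3 beats
Sum = 3 + 1.5 + 3 + 1 + 1.5 + 3 + 4 + 3
= 20 beats


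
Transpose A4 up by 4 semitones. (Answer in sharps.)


A4: chromatic position 9 in octave 4 → absolute = 4×12 + 9 = 57
Transpose up 4: 57 + 4 = 61
61 = 5×12 + 1 → C# in octave 5
Result = C#5


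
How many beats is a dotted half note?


Reasoning:
Base half note = 2 beats
Dot 1 adds half the previous value: +1
One dotted half = 2 + 1 = 3
= 3 beats


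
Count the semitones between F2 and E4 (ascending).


Reasoning:
Absolute semitone position = octave×12 + chromatic position
F2: 2×12 + 5 = 29
E4: 4×12 + 4 = 52
Difference = 52 - 29 = 23
= 23 semitones


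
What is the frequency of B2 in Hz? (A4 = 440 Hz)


Step by step:
f = 440 × 2^(n/12) where n = semitones from A4
B2: -22 semitones from A4
f = 440 × 2^(-22/12)
f = 123.47 Hz
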